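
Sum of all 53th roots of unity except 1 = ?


With w = e^(2*pi*i/53), all 53 of the 53th roots of unity w^0 = 1, w, ..., w^(52) sum to 0: 1 + w + ... + w^(52) = (1 - w^53)/(1 - w) = 0 since w^53 = 1, w ≠ 1.
Removing the root 1: w + w^2 + ... + w^(52) = 0 - 1 = -1

Sum = -1


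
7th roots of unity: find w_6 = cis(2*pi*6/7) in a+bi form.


Angle = 360*6/7 = 308.5714°
a = cos(308.5714°) = 0.6235
b = sin(308.5714°) = -0.7818

0.6235 - 0.7818i


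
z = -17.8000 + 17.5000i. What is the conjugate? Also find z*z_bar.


z_bar = -17.8000 - 17.5000i
z*z_bar = (-17.8)^2 + 17.5^2 = 316.84 + 306.25 = 623.09

z_bar = -17.8000 - 17.5000i, z*z_bar = 623.09


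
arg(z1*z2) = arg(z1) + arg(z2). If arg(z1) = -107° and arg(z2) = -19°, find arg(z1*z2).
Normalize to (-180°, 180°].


arg(z1*z2) = -107° - 19° = -126°
Normalized to (-180°, 180°]: -126°

-126°


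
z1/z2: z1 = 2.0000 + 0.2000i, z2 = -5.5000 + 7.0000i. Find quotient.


Conjugate of z2 = -5.5000 - 7.0000i
Numerator: (2.0000 + 0.2000i)(-5.5000 - 7.0000i) = -9.6000 - 15.1000i
Denominator: (-5.5)^2 + 7^2 = 79.25
Result = (-9.6000 - 15.1000i)/79.25

-0.1211 - 0.1905i


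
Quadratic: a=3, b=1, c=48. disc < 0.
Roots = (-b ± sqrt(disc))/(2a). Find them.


disc = 1^2 - 4*3*48 = 1 - 576 = -575
sqrt(|disc|) = sqrt(575) = 23.9792
Real part = -1/(2*3) = -0.1667
Imag part = 23.9792/(2*3) = 3.9965

-0.1667 ± 3.9965i


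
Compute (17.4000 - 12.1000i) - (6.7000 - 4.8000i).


Real: 17.4 - 6.7 = 10.7
Imag: -12.1 + 4.8 = -7.3

10.7000 - 7.3000i


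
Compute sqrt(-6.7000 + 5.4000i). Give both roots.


|z| = sqrt(44.89+29.16) = 8.6052
sqrt((|z|+a)/2) = sqrt((8.6052+(-6.7))/2) = sqrt(0.9526) = 0.9760
sqrt((|z|-a)/2) = sqrt((8.6052-(-6.7))/2) = sqrt(7.6526) = 2.7663

±(0.9760 + 2.7663i) i.e. 0.9760 + 2.7663i and -0.9760 - 2.7663i


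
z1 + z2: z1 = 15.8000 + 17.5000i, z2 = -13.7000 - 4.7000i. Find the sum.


Real: 15.8 - 13.7 = 2.1
Imag: 17.5 - 4.7 = 12.8

2.1000 + 12.8000i


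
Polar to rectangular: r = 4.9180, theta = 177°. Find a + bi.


a = 4.9180*cos(177°) = 4.9180*(-0.99863) = -4.9113
b = 4.9180*sin(177°) = 4.9180*0.05234 = 0.2574

-4.9113 + 0.2574i


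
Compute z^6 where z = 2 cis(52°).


r^6 = 2^6 = 64
n*theta = 6*52° = 312° = 312° (mod 360)
a = 64*cos(312°) = 42.8244
b = 64*sin(312°) = -47.5613

64 cis(312°) = 42.8244 - 47.5613i


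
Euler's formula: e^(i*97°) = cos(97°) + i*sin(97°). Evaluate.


cos(97°) = -0.1219
sin(97°) = 0.9925

e^(i*97°) = -0.1219 + 0.9925i


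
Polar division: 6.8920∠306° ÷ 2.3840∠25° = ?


r = 6.8920 / 2.3840 = 2.8909
theta = 306° - 25° = 281° = 281° (mod 360)

2.8909 cis(281°)


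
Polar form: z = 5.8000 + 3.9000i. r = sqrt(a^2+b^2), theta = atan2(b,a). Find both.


r = sqrt(33.64+15.21) = sqrt(48.85) = 6.9893
theta = atan2(3.9, 5.8) = 33.9174 degrees

r = 6.9893, theta = 33.9174 degrees


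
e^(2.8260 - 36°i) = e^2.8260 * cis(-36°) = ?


e^2.8260 = 16.8778
cos(-36°) = 0.809017
sin(-36°) = -0.587785
Real = 16.8778*0.809017 = 13.6544
Imag = 16.8778*(-0.587785) = -9.9205

13.6544 - 9.9205i


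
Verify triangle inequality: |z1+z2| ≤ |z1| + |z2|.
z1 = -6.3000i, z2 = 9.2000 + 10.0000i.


|z1| = sqrt(0^2 + (-6.3)^2) = sqrt(39.69) = 6.3000
|z2| = sqrt(9.2^2 + 10^2) = sqrt(184.64) = 13.5882
z1+z2 = 9.2000 + 3.7000i
|z1+z2| = sqrt(98.33) = 9.9161
|z1|+|z2| = 6.3000 + 13.5882 = 19.8882

|z1+z2| = 9.9161 ≤ |z1|+|z2| = 19.8882 (verified)


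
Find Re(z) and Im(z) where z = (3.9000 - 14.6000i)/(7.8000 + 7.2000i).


Multiply by conjugate: (3.9000 - 14.6000i)(7.8000 - 7.2000i) / (7.8^2 + 7.2^2)
Numerator real = 3.9*7.8 - (14.6)*7.2 = -74.7
Numerator imag = -14.6*7.8 - 3.9*7.2 = -141.96
Denominator = 112.68
Re(z) = -74.7/112.68 = -0.6629
Im(z) = -141.96/112.68 = -1.2599

Re(z) = -0.6629, Im(z) = -1.2599


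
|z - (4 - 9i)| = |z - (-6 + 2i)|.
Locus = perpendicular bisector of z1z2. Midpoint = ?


Equal distances means the locus is the perpendicular bisector of z1 and z2.
Midpoint = ((4+(-6))/2, (-9+2)/2) = (-1.0000, -3.5000)

Perpendicular bisector through (-1.0000, -3.5000)


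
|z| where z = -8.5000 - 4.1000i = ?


|z| = sqrt((-8.5)^2 + (-4.1)^2) = sqrt(72.25 + 16.81) = sqrt(89.06) = 9.4372

|z| = 9.4372


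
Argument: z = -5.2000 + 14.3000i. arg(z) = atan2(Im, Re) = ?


Re = -5.2, Im = 14.3
arg = atan2(14.3, -5.2) = 109.9831 degrees

arg(z) = 109.9831 degrees


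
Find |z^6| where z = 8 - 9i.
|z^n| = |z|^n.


|z| = sqrt(64+81) = sqrt(145) = 12.0416
|z^6| = |z|^6 = (sqrt(145))^6 = 145^3 = 3048625

|z^6| = 3048625


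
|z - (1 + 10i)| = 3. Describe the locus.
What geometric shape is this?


|z - z0| = r is a circle with center z0 and radius r.
Center = (1, 10), radius = 3

Circle with center (1, 10) and radius 3


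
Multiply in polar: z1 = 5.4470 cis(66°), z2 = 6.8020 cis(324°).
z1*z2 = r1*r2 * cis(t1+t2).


r = 5.4470 * 6.8020 = 37.0505
theta = 66° + 324° = 390° = 30° (mod 360)

37.0505 cis(30°)


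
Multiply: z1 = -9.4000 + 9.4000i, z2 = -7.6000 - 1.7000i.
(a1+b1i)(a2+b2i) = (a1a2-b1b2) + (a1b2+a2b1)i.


Real = -9.4*(-7.6) - 9.4*(-1.7) = 71.44 - (-15.98) = 87.42
Imag = -9.4*(-1.7) - (7.6)*9.4 = 15.98 - (71.44) = -55.46

87.4200 - 55.4600i


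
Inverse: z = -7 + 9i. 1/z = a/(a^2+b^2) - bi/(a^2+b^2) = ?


|z|^2 = 49+81 = 130
1/z = (-7 - 9i)/130

1/z = -0.0538 - 0.0692i


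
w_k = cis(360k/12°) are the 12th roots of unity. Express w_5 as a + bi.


Angle = 360*5/12 = 150°
a = cos(150°) = -0.8660
b = sin(150°) = 0.5000

-0.8660 + 0.5000i


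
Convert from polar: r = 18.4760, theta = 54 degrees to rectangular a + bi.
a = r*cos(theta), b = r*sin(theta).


a = 18.4760*cos(54°) = 18.4760*0.587785 = 10.8599
b = 18.4760*sin(54°) = 18.4760*0.809017 = 14.9474

10.8599 + 14.9474i


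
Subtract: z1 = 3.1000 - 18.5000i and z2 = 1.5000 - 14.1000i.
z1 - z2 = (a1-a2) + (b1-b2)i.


Real: 3.1 - 1.5 = 1.6
Imag: -18.5 + 14.1 = -4.4

1.6000 - 4.4000i


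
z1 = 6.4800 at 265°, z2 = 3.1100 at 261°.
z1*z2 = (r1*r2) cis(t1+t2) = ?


r = 6.4800 * 3.1100 = 20.1528
theta = 265° + 261° = 526° = 166° (mod 360)

20.1528 cis(166°)


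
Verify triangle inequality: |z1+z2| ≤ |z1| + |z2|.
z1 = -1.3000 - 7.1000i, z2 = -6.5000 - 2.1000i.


|z1| = sqrt((-1.3)^2 + (-7.1)^2) = sqrt(52.1) = 7.2180
|z2| = sqrt((-6.5)^2 + (-2.1)^2) = sqrt(46.66) = 6.8308
z1+z2 = -7.8000 - 9.2000i
|z1+z2| = sqrt(145.48) = 12.0615
|z1|+|z2| = 7.2180 + 6.8308 = 14.0488

|z1+z2| = 12.0615 ≤ |z1|+|z2| = 14.0488 (verified)


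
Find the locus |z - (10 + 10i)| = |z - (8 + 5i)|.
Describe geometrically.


Equal distances means the locus is the perpendicular bisector of z1 and z2.
Midpoint = ((10+8)/2, (10+5)/2) = (9.0000, 7.5000)

Perpendicular bisector through (9.0000, 7.5000)


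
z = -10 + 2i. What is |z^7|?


|z| = sqrt(100+4) = sqrt(104) = 10.1980
|z^7| = |z|^7 = (sqrt(104))^7 = 104^3 * sqrt(104) = 1124864*sqrt(104)

|z^7| = 1124864*sqrt(104) ≈ 11471406.9723


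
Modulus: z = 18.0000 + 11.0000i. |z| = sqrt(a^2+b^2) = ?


|z| = sqrt(18^2 + 11^2) = sqrt(324 + 121) = sqrt(445) = 21.0950

|z| = 21.0950


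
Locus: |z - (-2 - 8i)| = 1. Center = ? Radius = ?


|z - z0| = r is a circle with center z0 and radius r.
Center = (-2, -8), radius = 1

Circle with center (-2, -8) and radius 1


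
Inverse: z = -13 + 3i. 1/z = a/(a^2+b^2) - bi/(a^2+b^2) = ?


|z|^2 = 169+9 = 178
1/z = (-13 - 3i)/178

1/z = -0.0730 - 0.0169i


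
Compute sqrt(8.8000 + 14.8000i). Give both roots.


|z| = sqrt(77.44+219.04) = 17.2186
sqrt((|z|+a)/2) = sqrt((17.2186+8.8)/2) = sqrt(13.0093) = 3.6068
sqrt((|z|-a)/2) = sqrt((17.2186-8.8)/2) = sqrt(4.2093) = 2.0517

±(3.6068 + 2.0517i) i.e. 3.6068 + 2.0517i and -3.6068 - 2.0517i


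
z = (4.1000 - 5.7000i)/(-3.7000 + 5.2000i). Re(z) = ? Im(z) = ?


Multiply by conjugate: (4.1000 - 5.7000i)(-3.7000 - 5.2000i) / ((-3.7)^2 + 5.2^2)
Numerator real = 4.1*(-3.7) - (5.7)*5.2 = -44.81
Numerator imag = -5.7*(-3.7) - 4.1*5.2 = -0.23
Denominator = 40.73
Re(z) = -44.81/40.73 = -1.1002
Im(z) = -0.23/40.73 = -0.0056

Re(z) = -1.1002, Im(z) = -0.0056


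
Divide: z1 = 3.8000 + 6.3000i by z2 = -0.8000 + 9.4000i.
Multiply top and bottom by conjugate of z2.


Conjugate of z2 = -0.8000 - 9.4000i
Numerator: (3.8000 + 6.3000i)(-0.8000 - 9.4000i) = 56.1800 - 40.7600i
Denominator: (-0.8)^2 + 9.4^2 = 89
Result = (56.1800 - 40.7600i)/89

0.6312 - 0.4580i


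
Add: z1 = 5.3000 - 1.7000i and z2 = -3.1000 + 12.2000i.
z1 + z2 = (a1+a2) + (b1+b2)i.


Real: 5.3 - 3.1 = 2.2
Imag: -1.7 + 12.2 = 10.5

2.2000 + 10.5000i


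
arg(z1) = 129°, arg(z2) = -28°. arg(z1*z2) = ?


arg(z1*z2) = 129° - 28° = 101°
Normalized to (-180°, 180°]: 101°

101°


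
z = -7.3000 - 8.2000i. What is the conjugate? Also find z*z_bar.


z_bar = -7.3000 + 8.2000i
z*z_bar = (-7.3)^2 + (-8.2)^2 = 53.29 + 67.24 = 120.53

z_bar = -7.3000 + 8.2000i, z*z_bar = 120.53


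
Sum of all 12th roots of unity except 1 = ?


With w = e^(2*pi*i/12), all 12 of the 12th roots of unity w^0 = 1, w, ..., w^(11) sum to 0: 1 + w + ... + w^(11) = (1 - w^12)/(1 - w) = 0 since w^12 = 1, w ≠ 1.
Removing the root 1: w + w^2 + ... + w^(11) = 0 - 1 = -1

Sum = -1


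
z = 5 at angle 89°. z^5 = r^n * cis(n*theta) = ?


r^5 = 5^5 = 3125
n*theta = 5*89° = 445° = 85° (mod 360)
a = 3125*cos(85°) = 272.3617
b = 3125*sin(85°) = 3113.1084

3125 cis(85°) = 272.3617 + 3113.1084i


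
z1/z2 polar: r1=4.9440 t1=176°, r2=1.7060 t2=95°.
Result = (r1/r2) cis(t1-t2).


r = 4.9440 / 1.7060 = 2.8980
theta = 176° - 95° = 81° = 81° (mod 360)

2.8980 cis(81°)


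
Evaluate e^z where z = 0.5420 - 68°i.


e^0.5420 = 1.7194
cos(-68°) = 0.3746
sin(-68°) = -0.9272
Real = 1.7194*0.3746 = 0.6441
Imag = 1.7194*(-0.9272) = -1.5942

0.6441 - 1.5942i


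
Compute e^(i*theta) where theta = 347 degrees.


cos(347°) = 0.9744
sin(347°) = -0.2250

e^(i*347°) = 0.9744 - 0.2250i


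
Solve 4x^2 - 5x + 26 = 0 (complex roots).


disc = (-5)^2 - 4*4*26 = 25 - 416 = -391
sqrt(|disc|) = sqrt(391) = 19.7737
Real part = 5/(2*4) = 0.6250
Imag part = 19.7737/(2*4) = 2.4717

0.6250 ± 2.4717i


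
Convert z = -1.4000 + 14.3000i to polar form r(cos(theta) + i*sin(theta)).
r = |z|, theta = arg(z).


r = sqrt(1.96+204.49) = sqrt(206.45) = 14.3684
theta = atan2(14.3, -1.4) = 95.5916 degrees

r = 14.3684, theta = 95.5916 degrees


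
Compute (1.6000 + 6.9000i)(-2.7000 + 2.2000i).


Real = 1.6*(-2.7) - 6.9*2.2 = -4.32 - 15.18 = -19.5
Imag = 1.6*2.2 - (2.7)*6.9 = 3.52 - (18.63) = -15.11

-19.5000 - 15.1100i


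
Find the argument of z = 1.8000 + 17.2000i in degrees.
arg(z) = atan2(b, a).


Re = 1.8, Im = 17.2
arg = atan2(17.2, 1.8) = 84.0257 degrees

arg(z) = 84.0257 degrees


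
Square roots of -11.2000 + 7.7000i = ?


|z| = sqrt(125.44+59.29) = 13.5915
sqrt((|z|+a)/2) = sqrt((13.5915+(-11.2))/2) = sqrt(1.1958) = 1.0935
sqrt((|z|-a)/2) = sqrt((13.5915-(-11.2))/2) = sqrt(12.3958) = 3.5208

±(1.0935 + 3.5208i) i.e. 1.0935 + 3.5208i and -1.0935 - 3.5208i


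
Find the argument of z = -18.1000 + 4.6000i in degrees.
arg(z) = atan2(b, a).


Re = -18.1, Im = 4.6
arg = atan2(4.6, -18.1) = 165.7405 degrees

arg(z) = 165.7405 degrees


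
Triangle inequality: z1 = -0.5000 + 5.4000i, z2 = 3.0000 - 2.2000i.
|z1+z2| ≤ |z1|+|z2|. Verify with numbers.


|z1| = sqrt((-0.5)^2 + 5.4^2) = sqrt(29.41) = 5.4231
|z2| = sqrt(3^2 + (-2.2)^2) = sqrt(13.84) = 3.7202
z1+z2 = 2.5000 + 3.2000i
|z1+z2| = sqrt(16.49) = 4.0608
|z1|+|z2| = 5.4231 + 3.7202 = 9.1433

|z1+z2| = 4.0608 ≤ |z1|+|z2| = 9.1433 (verified)


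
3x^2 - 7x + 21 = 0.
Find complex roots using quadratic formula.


disc = (-7)^2 - 4*3*21 = 49 - 252 = -203
sqrt(|disc|) = sqrt(203) = 14.2478
Real part = 7/(2*3) = 1.1667
Imag part = 14.2478/(2*3) = 2.3746

1.1667 ± 2.3746i


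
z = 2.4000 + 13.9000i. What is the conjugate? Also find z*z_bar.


z_bar = 2.4000 - 13.9000i
z*z_bar = 2.4^2 + 13.9^2 = 5.76 + 193.21 = 198.97

z_bar = 2.4000 - 13.9000i, z*z_bar = 198.97


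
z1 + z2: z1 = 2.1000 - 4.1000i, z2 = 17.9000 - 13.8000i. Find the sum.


Real: 2.1 + 17.9 = 20
Imag: -4.1 - 13.8 = -17.9

20.0000 - 17.9000i


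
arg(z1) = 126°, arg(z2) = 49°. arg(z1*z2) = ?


arg(z1*z2) = 126° + 49° = 175°
Normalized to (-180°, 180°]: 175°

175°


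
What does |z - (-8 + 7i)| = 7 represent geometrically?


|z - z0| = r is a circle with center z0 and radius r.
Center = (-8, 7), radius = 7

Circle with center (-8, 7) and radius 7


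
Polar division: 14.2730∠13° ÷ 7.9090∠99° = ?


r = 14.2730 / 7.9090 = 1.8047
theta = 13° - 99° = -86° = 274° (mod 360)

1.8047 cis(274°)


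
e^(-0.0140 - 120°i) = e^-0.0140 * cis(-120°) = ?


e^-0.0140 = 0.986098
cos(-120°) = -0.5
sin(-120°) = -0.866
Real = 0.986098*(-0.5) = -0.4930
Imag = 0.986098*(-0.866) = -0.8540

-0.4930 - 0.8540i


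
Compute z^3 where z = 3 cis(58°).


r^3 = 3^3 = 27
n*theta = 3*58° = 174° = 174° (mod 360)
a = 27*cos(174°) = -26.8521
b = 27*sin(174°) = 2.8223

27 cis(174°) = -26.8521 + 2.8223i


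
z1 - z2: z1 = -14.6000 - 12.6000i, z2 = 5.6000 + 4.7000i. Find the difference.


Real: -14.6 - 5.6 = -20.2
Imag: -12.6 - 4.7 = -17.3

-20.2000 - 17.3000i


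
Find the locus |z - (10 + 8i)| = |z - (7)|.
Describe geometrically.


Equal distances means the locus is the perpendicular bisector of z1 and z2.
Midpoint = ((10+7)/2, (8+0)/2) = (8.5000, 4.0000)

Perpendicular bisector through (8.5000, 4.0000)


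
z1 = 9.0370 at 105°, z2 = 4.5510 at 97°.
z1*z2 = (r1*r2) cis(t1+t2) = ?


r = 9.0370 * 4.5510 = 41.1274
theta = 105° + 97° = 202° = 202° (mod 360)

41.1274 cis(202°)


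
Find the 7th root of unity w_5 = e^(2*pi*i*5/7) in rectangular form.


Angle = 360*5/7 = 257.1429°
a = cos(257.1429°) = -0.2225
b = sin(257.1429°) = -0.9749

-0.2225 - 0.9749i


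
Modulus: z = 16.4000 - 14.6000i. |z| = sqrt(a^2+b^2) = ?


|z| = sqrt(16.4^2 + (-14.6)^2) = sqrt(268.96 + 213.16) = sqrt(482.12) = 21.9572

|z| = 21.9572


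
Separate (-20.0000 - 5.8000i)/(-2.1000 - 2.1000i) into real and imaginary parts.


Multiply by conjugate: (-20.0000 - 5.8000i)(-2.1000 + 2.1000i) / ((-2.1)^2 + (-2.1)^2)
Numerator real = -20*(-2.1) - (5.8)*(-2.1) = 54.18
Numerator imag = -5.8*(-2.1) - (-20)*(-2.1) = -29.82
Denominator = 8.82
Re(z) = 54.18/8.82 = 6.1429
Im(z) = -29.82/8.82 = -3.3810

Re(z) = 6.1429, Im(z) = -3.3810


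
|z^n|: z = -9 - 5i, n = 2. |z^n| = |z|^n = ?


|z| = sqrt(81+25) = sqrt(106) = 10.2956
|z^2| = |z|^2 = (sqrt(106))^2 = 106

|z^2| = 106


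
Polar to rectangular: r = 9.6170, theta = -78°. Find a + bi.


a = 9.6170*cos(-78°) = 9.6170*0.20791 = 1.9995
b = 9.6170*sin(-78°) = 9.6170*(-0.978148) = -9.4068

1.9995 - 9.4068i


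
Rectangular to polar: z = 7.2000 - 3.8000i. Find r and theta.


r = sqrt(51.84+14.44) = sqrt(66.28) = 8.1413
theta = atan2(-3.8, 7.2) = -27.8241 degrees

r = 8.1413, theta = -27.8241 degrees


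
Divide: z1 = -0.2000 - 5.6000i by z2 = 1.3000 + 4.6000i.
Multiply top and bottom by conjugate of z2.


Conjugate of z2 = 1.3000 - 4.6000i
Numerator: (-0.2000 - 5.6000i)(1.3000 - 4.6000i) = -26.0200 - 6.3600i
Denominator: 1.3^2 + 4.6^2 = 22.85
Result = (-26.0200 - 6.3600i)/22.85

-1.1387 - 0.2783i


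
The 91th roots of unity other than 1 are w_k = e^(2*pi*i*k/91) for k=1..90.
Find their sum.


With w = e^(2*pi*i/91), all 91 of the 91th roots of unity w^0 = 1, w, ..., w^(90) sum to 0: 1 + w + ... + w^(90) = (1 - w^91)/(1 - w) = 0 since w^91 = 1, w ≠ 1.
Removing the root 1: w + w^2 + ... + w^(90) = 0 - 1 = -1

Sum = -1


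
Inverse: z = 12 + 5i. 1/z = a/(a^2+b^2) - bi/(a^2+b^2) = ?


|z|^2 = 144+25 = 169
1/z = (12 - 5i)/169

1/z = 0.0710 - 0.0296i


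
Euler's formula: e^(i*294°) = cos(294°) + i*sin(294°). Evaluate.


cos(294°) = 0.4067
sin(294°) = -0.9135

e^(i*294°) = 0.4067 - 0.9135i


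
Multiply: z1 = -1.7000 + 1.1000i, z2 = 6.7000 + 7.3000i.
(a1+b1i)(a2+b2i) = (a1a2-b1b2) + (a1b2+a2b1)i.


Real = -1.7*6.7 - 1.1*7.3 = -11.39 - 8.03 = -19.42
Imag = -1.7*7.3 + 6.7*1.1 = -12.41 + 7.37 = -5.04

-19.4200 - 5.0400i


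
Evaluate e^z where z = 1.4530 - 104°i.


e^1.4530 = 4.2759
cos(-104°) = -0.24192
sin(-104°) = -0.9703
Real = 4.2759*(-0.24192) = -1.0344
Imag = 4.2759*(-0.9703) = -4.1489

-1.0344 - 4.1489i


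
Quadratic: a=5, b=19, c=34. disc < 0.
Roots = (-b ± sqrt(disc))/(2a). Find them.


disc = 19^2 - 4*5*34 = 361 - 680 = -319
sqrt(|disc|) = sqrt(319) = 17.8606
Real part = -19/(2*5) = -1.9000
Imag part = 17.8606/(2*5) = 1.7861

-1.9000 ± 1.7861i


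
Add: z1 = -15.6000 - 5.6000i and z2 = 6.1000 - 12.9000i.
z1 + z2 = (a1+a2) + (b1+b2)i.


Real: -15.6 + 6.1 = -9.5
Imag: -5.6 - 12.9 = -18.5

-9.5000 - 18.5000i


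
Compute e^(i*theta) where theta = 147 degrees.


cos(147°) = -0.8387
sin(147°) = 0.5446

e^(i*147°) = -0.8387 + 0.5446i


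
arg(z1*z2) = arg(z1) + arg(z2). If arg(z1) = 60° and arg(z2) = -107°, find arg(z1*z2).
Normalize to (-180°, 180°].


arg(z1*z2) = 60° - 107° = -47°
Normalized to (-180°, 180°]: -47°

-47°


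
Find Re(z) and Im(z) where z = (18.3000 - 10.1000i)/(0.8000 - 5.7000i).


Multiply by conjugate: (18.3000 - 10.1000i)(0.8000 + 5.7000i) / (0.8^2 + (-5.7)^2)
Numerator real = 18.3*0.8 - (10.1)*(-5.7) = 72.21
Numerator imag = -10.1*0.8 - 18.3*(-5.7) = 96.23
Denominator = 33.13
Re(z) = 72.21/33.13 = 2.1796
Im(z) = 96.23/33.13 = 2.9046

Re(z) = 2.1796, Im(z) = 2.9046


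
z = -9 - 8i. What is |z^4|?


|z| = sqrt(81+64) = sqrt(145) = 12.0416
|z^4| = |z|^4 = (sqrt(145))^4 = 145^2 = 21025

|z^4| = 21025


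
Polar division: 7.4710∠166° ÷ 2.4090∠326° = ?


r = 7.4710 / 2.4090 = 3.1013
theta = 166° - 326° = -160° = 200° (mod 360)

3.1013 cis(200°)


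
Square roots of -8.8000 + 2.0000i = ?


|z| = sqrt(77.44+4) = 9.0244
sqrt((|z|+a)/2) = sqrt((9.0244+(-8.8))/2) = sqrt(0.1122) = 0.3350
sqrt((|z|-a)/2) = sqrt((9.0244-(-8.8))/2) = sqrt(8.9122) = 2.9853

±(0.3350 + 2.9853i) i.e. 0.3350 + 2.9853i and -0.3350 - 2.9853i


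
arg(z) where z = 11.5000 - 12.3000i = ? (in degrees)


Re = 11.5, Im = -12.3
arg = atan2(-12.3, 11.5) = -46.9252 degrees

arg(z) = -46.9252 degrees


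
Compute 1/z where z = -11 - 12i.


|z|^2 = 121+144 = 265
1/z = (-11 + 12i)/265

1/z = -0.0415 + 0.0453i


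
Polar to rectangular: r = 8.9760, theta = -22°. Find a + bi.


a = 8.9760*cos(-22°) = 8.9760*0.92718 = 8.3224
b = 8.9760*sin(-22°) = 8.9760*(-0.37461) = -3.3625

8.3224 - 3.3625i


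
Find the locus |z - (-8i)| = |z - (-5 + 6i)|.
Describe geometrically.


Equal distances means the locus is the perpendicular bisector of z1 and z2.
Midpoint = ((0+(-5))/2, (-8+6)/2) = (-2.5000, -1.0000)

Perpendicular bisector through (-2.5000, -1.0000)


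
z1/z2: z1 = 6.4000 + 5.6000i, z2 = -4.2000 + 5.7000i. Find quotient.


Conjugate of z2 = -4.2000 - 5.7000i
Numerator: (6.4000 + 5.6000i)(-4.2000 - 5.7000i) = 5.0400 - 60.0000i
Denominator: (-4.2)^2 + 5.7^2 = 50.13
Result = (5.0400 - 60.0000i)/50.13

0.1005 - 1.1969i


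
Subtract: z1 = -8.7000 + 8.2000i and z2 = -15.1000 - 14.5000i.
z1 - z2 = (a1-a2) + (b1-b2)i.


Real: -8.7 + 15.1 = 6.4
Imag: 8.2 + 14.5 = 22.7

6.4000 + 22.7000i


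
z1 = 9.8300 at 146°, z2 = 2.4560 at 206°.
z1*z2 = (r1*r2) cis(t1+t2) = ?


r = 9.8300 * 2.4560 = 24.1425
theta = 146° + 206° = 352° = 352° (mod 360)

24.1425 cis(352°)


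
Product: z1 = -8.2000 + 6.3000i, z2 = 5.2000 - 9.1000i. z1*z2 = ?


Real = -8.2*5.2 - 6.3*(-9.1) = -42.64 - (-57.33) = 14.69
Imag = -8.2*(-9.1) + 5.2*6.3 = 74.62 + 32.76 = 107.38

14.6900 + 107.3800i


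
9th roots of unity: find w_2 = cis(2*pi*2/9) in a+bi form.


Angle = 360*2/9 = 80°
a = cos(80°) = 0.1736
b = sin(80°) = 0.9848

0.1736 + 0.9848i


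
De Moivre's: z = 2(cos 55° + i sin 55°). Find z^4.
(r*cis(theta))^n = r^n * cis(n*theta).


r^4 = 2^4 = 16
n*theta = 4*55° = 220° = 220° (mod 360)
a = 16*cos(220°) = -12.2567
b = 16*sin(220°) = -10.2846

16 cis(220°) = -12.2567 - 10.2846i


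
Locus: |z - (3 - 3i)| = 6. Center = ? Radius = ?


|z - z0| = r is a circle with center z0 and radius r.
Center = (3, -3), radius = 6

Circle with center (3, -3) and radius 6


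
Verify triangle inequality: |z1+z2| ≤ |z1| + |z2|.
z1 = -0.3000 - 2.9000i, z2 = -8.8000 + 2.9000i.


|z1| = sqrt((-0.3)^2 + (-2.9)^2) = sqrt(8.5) = 2.9155
|z2| = sqrt((-8.8)^2 + 2.9^2) = sqrt(85.85) = 9.2655
z1+z2 = -9.1000
|z1+z2| = sqrt(82.81) = 9.1000
|z1|+|z2| = 2.9155 + 9.2655 = 12.1810

|z1+z2| = 9.1000 ≤ |z1|+|z2| = 12.1810 (verified)


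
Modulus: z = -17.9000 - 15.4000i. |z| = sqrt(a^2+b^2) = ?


|z| = sqrt((-17.9)^2 + (-15.4)^2) = sqrt(320.41 + 237.16) = sqrt(557.57) = 23.6129

|z| = 23.6129


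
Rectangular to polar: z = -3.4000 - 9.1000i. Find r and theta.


r = sqrt(11.56+82.81) = sqrt(94.37) = 9.7144
theta = atan2(-9.1, -3.4) = -110.4870 degrees

r = 9.7144, theta = -110.4870 degrees


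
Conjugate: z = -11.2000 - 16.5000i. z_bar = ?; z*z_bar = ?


z_bar = -11.2000 + 16.5000i
z*z_bar = (-11.2)^2 + (-16.5)^2 = 125.44 + 272.25 = 397.69

z_bar = -11.2000 + 16.5000i, z*z_bar = 397.69


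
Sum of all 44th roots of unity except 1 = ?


With w = e^(2*pi*i/44), all 44 of the 44th roots of unity w^0 = 1, w, ..., w^(43) sum to 0: 1 + w + ... + w^(43) = (1 - w^44)/(1 - w) = 0 since w^44 = 1, w ≠ 1.
Removing the root 1: w + w^2 + ... + w^(43) = 0 - 1 = -1

Sum = -1


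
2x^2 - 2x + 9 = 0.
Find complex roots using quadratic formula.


disc = (-2)^2 - 4*2*9 = 4 - 72 = -68
sqrt(|disc|) = sqrt(68) = 8.2462
Real part = 2/(2*2) = 0.5000
Imag part = 8.2462/(2*2) = 2.0616

0.5000 ± 2.0616i


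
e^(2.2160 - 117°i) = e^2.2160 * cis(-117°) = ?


e^2.2160 = 9.1706
cos(-117°) = -0.45399
sin(-117°) = -0.891
Real = 9.1706*(-0.45399) = -4.1634
Imag = 9.1706*(-0.891) = -8.1710

-4.1634 - 8.1710i


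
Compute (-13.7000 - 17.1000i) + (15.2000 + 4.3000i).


Real: -13.7 + 15.2 = 1.5
Imag: -17.1 + 4.3 = -12.8

1.5000 - 12.8000i


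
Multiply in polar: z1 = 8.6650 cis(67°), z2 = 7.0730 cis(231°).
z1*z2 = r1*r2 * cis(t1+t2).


r = 8.6650 * 7.0730 = 61.2875
theta = 67° + 231° = 298° = 298° (mod 360)

61.2875 cis(298°)


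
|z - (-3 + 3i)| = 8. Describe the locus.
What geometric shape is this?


|z - z0| = r is a circle with center z0 and radius r.
Center = (-3, 3), radius = 8

Circle with center (-3, 3) and radius 8


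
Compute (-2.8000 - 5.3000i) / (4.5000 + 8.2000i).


Conjugate of z2 = 4.5000 - 8.2000i
Numerator: (-2.8000 - 5.3000i)(4.5000 - 8.2000i) = -56.0600 - 0.8900i
Denominator: 4.5^2 + 8.2^2 = 87.49
Result = (-56.0600 - 0.8900i)/87.49

-0.6408 - 0.0102i


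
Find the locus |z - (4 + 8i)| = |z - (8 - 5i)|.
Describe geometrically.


Equal distances means the locus is the perpendicular bisector of z1 and z2.
Midpoint = ((4+8)/2, (8+(-5))/2) = (6.0000, 1.5000)

Perpendicular bisector through (6.0000, 1.5000)


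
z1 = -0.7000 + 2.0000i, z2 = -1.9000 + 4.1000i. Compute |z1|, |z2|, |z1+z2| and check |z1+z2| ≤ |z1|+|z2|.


|z1| = sqrt((-0.7)^2 + 2^2) = sqrt(4.49) = 2.1190
|z2| = sqrt((-1.9)^2 + 4.1^2) = sqrt(20.42) = 4.5188
z1+z2 = -2.6000 + 6.1000i
|z1+z2| = sqrt(43.97) = 6.6310
|z1|+|z2| = 2.1190 + 4.5188 = 6.6378

|z1+z2| = 6.6310 ≤ |z1|+|z2| = 6.6378 (verified)


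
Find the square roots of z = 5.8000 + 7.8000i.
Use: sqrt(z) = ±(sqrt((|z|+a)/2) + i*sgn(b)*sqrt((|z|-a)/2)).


|z| = sqrt(33.64+60.84) = 9.7201
sqrt((|z|+a)/2) = sqrt((9.7201+5.8)/2) = sqrt(7.7600) = 2.7857
sqrt((|z|-a)/2) = sqrt((9.7201-5.8)/2) = sqrt(1.9600) = 1.4000

±(2.7857 + 1.4000i) i.e. 2.7857 + 1.4000i and -2.7857 - 1.4000i


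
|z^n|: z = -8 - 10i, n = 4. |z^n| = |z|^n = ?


|z| = sqrt(64+100) = sqrt(164) = 12.8062
|z^4| = |z|^4 = (sqrt(164))^4 = 164^2 = 26896

|z^4| = 26896


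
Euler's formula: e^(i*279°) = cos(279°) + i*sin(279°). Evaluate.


cos(279°) = 0.1564
sin(279°) = -0.9877

e^(i*279°) = 0.1564 - 0.9877i


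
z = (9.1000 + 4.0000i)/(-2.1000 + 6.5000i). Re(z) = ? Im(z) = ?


Multiply by conjugate: (9.1000 + 4.0000i)(-2.1000 - 6.5000i) / ((-2.1)^2 + 6.5^2)
Numerator real = 9.1*(-2.1) + 4*6.5 = 6.89
Numerator imag = 4*(-2.1) - 9.1*6.5 = -67.55
Denominator = 46.66
Re(z) = 6.89/46.66 = 0.1477
Im(z) = -67.55/46.66 = -1.4477

Re(z) = 0.1477, Im(z) = -1.4477


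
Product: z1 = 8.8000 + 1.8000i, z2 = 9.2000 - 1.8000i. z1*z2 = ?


Real = 8.8*9.2 - 1.8*(-1.8) = 80.96 - (-3.24) = 84.2
Imag = 8.8*(-1.8) + 9.2*1.8 = -15.84 + 16.56 = 0.72

84.2000 + 0.7200i


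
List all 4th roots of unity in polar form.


The 4th roots of unity are cis(360k/4°) for k=0..3
Angle step = 360/4 = 90°
Primitive root: cis(90°)
Primitive root = 0 + 1.0000i

4 roots at angles: 0°, 90°, 180°, 270°


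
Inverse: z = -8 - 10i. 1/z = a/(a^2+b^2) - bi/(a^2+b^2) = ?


|z|^2 = 64+100 = 164
1/z = (-8 + 10i)/164

1/z = -0.0488 + 0.0610i


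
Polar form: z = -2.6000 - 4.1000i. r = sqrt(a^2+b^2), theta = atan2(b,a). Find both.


r = sqrt(6.76+16.81) = sqrt(23.57) = 4.8549
theta = atan2(-4.1, -2.6) = -122.3807 degrees

r = 4.8549, theta = -122.3807 degrees


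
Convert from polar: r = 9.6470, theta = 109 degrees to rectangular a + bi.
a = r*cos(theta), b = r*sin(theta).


a = 9.6470*cos(109°) = 9.6470*(-0.32557) = -3.1408
b = 9.6470*sin(109°) = 9.6470*0.94552 = 9.1214

-3.1408 + 9.1214i


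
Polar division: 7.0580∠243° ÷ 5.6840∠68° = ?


r = 7.0580 / 5.6840 = 1.2417
theta = 243° - 68° = 175° = 175° (mod 360)

1.2417 cis(175°)


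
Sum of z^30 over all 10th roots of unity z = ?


The roots are w_k = w^k with w = e^(2*pi*i/10), and (w^k)^30 = (w^30)^k.
So S = 1 + u + u^2 + ... + u^(9) with u = w^30.
30 = 3*10 + 0, so 30 is a multiple of 10 and u = (w^10)^3 = 1.
Every one of the 10 terms equals 1: S = 10

S = 10


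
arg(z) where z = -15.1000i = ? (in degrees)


Re = 0, Im = -15.1
arg = atan2(-15.1, 0) = -90.0000 degrees

arg(z) = -90.0000 degrees


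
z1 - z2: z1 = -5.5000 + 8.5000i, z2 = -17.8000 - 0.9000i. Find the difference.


Real: -5.5 + 17.8 = 12.3
Imag: 8.5 + 0.9 = 9.4

12.3000 + 9.4000i


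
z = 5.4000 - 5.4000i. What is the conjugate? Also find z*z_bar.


z_bar = 5.4000 + 5.4000i
z*z_bar = 5.4^2 + (-5.4)^2 = 29.16 + 29.16 = 58.32

z_bar = 5.4000 + 5.4000i, z*z_bar = 58.32


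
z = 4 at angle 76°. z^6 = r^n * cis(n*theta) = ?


r^6 = 4^6 = 4096
n*theta = 6*76° = 456° = 96° (mod 360)
a = 4096*cos(96°) = -428.1486
b = 4096*sin(96°) = 4073.5617

4096 cis(96°) = -428.1486 + 4073.5617i


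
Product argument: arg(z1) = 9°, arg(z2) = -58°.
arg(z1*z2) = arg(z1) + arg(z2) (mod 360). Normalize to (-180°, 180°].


arg(z1*z2) = 9° - 58° = -49°
Normalized to (-180°, 180°]: -49°

-49°


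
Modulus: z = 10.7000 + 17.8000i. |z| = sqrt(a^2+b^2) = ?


|z| = sqrt(10.7^2 + 17.8^2) = sqrt(114.49 + 316.84) = sqrt(431.33) = 20.7685

|z| = 20.7685


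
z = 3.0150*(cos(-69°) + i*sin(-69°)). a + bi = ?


a = 3.0150*cos(-69°) = 3.0150*0.35837 = 1.0805
b = 3.0150*sin(-69°) = 3.0150*(-0.93358) = -2.8147

1.0805 - 2.8147i


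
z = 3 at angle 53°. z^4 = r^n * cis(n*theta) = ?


r^4 = 3^4 = 81
n*theta = 4*53° = 212° = 212° (mod 360)
a = 81*cos(212°) = -68.6919
b = 81*sin(212°) = -42.9235

81 cis(212°) = -68.6919 - 42.9235i


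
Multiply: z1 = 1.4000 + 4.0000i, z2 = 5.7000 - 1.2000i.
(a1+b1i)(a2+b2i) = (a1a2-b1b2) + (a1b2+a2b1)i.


Real = 1.4*5.7 - 4*(-1.2) = 7.98 - (-4.8) = 12.78
Imag = 1.4*(-1.2) + 5.7*4 = -1.68 + 22.8 = 21.12

12.7800 + 21.1200i


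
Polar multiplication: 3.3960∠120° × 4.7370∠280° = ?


r = 3.3960 * 4.7370 = 16.0869
theta = 120° + 280° = 400° = 40° (mod 360)

16.0869 cis(40°)


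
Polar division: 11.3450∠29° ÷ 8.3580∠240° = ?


r = 11.3450 / 8.3580 = 1.3574
theta = 29° - 240° = -211° = 149° (mod 360)

1.3574 cis(149°)


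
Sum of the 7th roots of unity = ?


The sum of all 7th roots of unity is 0.
Geometric series: (1 - w^7)/(1 - w) = (1-1)/(1-w) = 0 since w^7 = 1, w ≠ 1.
Alternatively: coefficient of z^6 in z^7 - 1 is 0.

0


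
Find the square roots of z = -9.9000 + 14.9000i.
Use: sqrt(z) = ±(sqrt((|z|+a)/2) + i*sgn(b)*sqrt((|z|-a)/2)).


|z| = sqrt(98.01+222.01) = 17.8891
sqrt((|z|+a)/2) = sqrt((17.8891+(-9.9))/2) = sqrt(3.9946) = 1.9986
sqrt((|z|-a)/2) = sqrt((17.8891-(-9.9))/2) = sqrt(13.8946) = 3.7275

±(1.9986 + 3.7275i) i.e. 1.9986 + 3.7275i and -1.9986 - 3.7275i


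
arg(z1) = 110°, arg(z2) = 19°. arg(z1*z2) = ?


arg(z1*z2) = 110° + 19° = 129°
Normalized to (-180°, 180°]: 129°

129°


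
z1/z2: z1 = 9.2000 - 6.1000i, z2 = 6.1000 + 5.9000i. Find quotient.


Conjugate of z2 = 6.1000 - 5.9000i
Numerator: (9.2000 - 6.1000i)(6.1000 - 5.9000i) = 20.1300 - 91.4900i
Denominator: 6.1^2 + 5.9^2 = 72.02
Result = (20.1300 - 91.4900i)/72.02

0.2795 - 1.2703i


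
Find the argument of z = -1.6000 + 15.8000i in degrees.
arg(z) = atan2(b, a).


Re = -1.6, Im = 15.8
arg = atan2(15.8, -1.6) = 95.7824 degrees

arg(z) = 95.7824 degrees


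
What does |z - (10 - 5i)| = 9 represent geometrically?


|z - z0| = r is a circle with center z0 and radius r.
Center = (10, -5), radius = 9

Circle with center (10, -5) and radius 9


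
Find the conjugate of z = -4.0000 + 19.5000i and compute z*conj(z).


z_bar = -4.0000 - 19.5000i
z*z_bar = (-4)^2 + 19.5^2 = 16 + 380.25 = 396.25

z_bar = -4.0000 - 19.5000i, z*z_bar = 396.25


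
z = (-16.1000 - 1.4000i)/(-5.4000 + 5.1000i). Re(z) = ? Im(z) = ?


Multiply by conjugate: (-16.1000 - 1.4000i)(-5.4000 - 5.1000i) / ((-5.4)^2 + 5.1^2)
Numerator real = -16.1*(-5.4) - (1.4)*5.1 = 79.8
Numerator imag = -1.4*(-5.4) - (-16.1)*5.1 = 89.67
Denominator = 55.17
Re(z) = 79.8/55.17 = 1.4464
Im(z) = 89.67/55.17 = 1.6253

Re(z) = 1.4464, Im(z) = 1.6253


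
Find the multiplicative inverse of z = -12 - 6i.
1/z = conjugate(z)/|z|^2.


|z|^2 = 144+36 = 180
1/z = (-12 + 6i)/180

1/z = -0.0667 + 0.0333i


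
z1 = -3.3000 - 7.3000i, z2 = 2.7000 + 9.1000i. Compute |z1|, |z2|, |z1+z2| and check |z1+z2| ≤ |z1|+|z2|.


|z1| = sqrt((-3.3)^2 + (-7.3)^2) = sqrt(64.18) = 8.0112
|z2| = sqrt(2.7^2 + 9.1^2) = sqrt(90.1) = 9.4921
z1+z2 = -0.6000 + 1.8000i
|z1+z2| = sqrt(3.6) = 1.8974
|z1|+|z2| = 8.0112 + 9.4921 = 17.5033

|z1+z2| = 1.8974 ≤ |z1|+|z2| = 17.5033 (verified)


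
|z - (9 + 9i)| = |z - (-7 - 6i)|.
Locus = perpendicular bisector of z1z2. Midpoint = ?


Equal distances means the locus is the perpendicular bisector of z1 and z2.
Midpoint = ((9+(-7))/2, (9+(-6))/2) = (1.0000, 1.5000)

Perpendicular bisector through (1.0000, 1.5000)


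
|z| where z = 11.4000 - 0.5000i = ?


|z| = sqrt(11.4^2 + (-0.5)^2) = sqrt(129.96 + 0.25) = sqrt(130.21) = 11.4110

|z| = 11.4110


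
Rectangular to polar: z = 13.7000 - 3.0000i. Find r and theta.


r = sqrt(187.69+9) = sqrt(196.69) = 14.0246
theta = atan2(-3, 13.7) = -12.3516 degrees

r = 14.0246, theta = -12.3516 degrees


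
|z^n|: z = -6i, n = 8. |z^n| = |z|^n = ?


|z| = sqrt(0+36) = sqrt(36) = 6
|z^8| = |z|^8 = 6^8 = 1679616

|z^8| = 1679616


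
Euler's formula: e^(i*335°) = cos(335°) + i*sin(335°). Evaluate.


cos(335°) = 0.9063
sin(335°) = -0.4226

e^(i*335°) = 0.9063 - 0.4226i


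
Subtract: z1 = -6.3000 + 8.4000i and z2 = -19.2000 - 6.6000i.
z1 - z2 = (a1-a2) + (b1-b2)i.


Real: -6.3 + 19.2 = 12.9
Imag: 8.4 + 6.6 = 15

12.9000 + 15.0000i


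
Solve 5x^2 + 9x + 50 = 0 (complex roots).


disc = 9^2 - 4*5*50 = 81 - 1000 = -919
sqrt(|disc|) = sqrt(919) = 30.3150
Real part = -9/(2*5) = -0.9000
Imag part = 30.3150/(2*5) = 3.0315

-0.9000 ± 3.0315i


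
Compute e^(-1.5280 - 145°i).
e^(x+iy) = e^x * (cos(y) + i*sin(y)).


e^-1.5280 = 0.21697
cos(-145°) = -0.8192
sin(-145°) = -0.57358
Real = 0.21697*(-0.8192) = -0.1777
Imag = 0.21697*(-0.57358) = -0.1244

-0.1777 - 0.1244i


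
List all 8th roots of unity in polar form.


The 8th roots of unity are cis(360k/8°) for k=0..7
Angle step = 360/8 = 45°
Primitive root: cis(45°)
Primitive root = 0.7071 + 0.7071i

8 roots at angles: 0°, 45°, 90°, 135°, 180°, 225°, 270°, 315°


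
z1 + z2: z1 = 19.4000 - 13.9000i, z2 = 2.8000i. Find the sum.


Real: 19.4 + 0 = 19.4
Imag: -13.9 + 2.8 = -11.1

19.4000 - 11.1000i


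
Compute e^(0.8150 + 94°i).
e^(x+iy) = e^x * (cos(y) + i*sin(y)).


e^0.8150 = 2.2592
cos(94°) = -0.06976
sin(94°) = 0.99756
Real = 2.2592*(-0.06976) = -0.1576
Imag = 2.2592*0.99756 = 2.2537

-0.1576 + 2.2537i


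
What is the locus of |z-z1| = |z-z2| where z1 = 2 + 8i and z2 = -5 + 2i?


Equal distances means the locus is the perpendicular bisector of z1 and z2.
Midpoint = ((2+(-5))/2, (8+2)/2) = (-1.5000, 5.0000)

Perpendicular bisector through (-1.5000, 5.0000)


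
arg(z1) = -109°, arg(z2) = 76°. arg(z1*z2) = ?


arg(z1*z2) = -109° + 76° = -33°
Normalized to (-180°, 180°]: -33°

-33°


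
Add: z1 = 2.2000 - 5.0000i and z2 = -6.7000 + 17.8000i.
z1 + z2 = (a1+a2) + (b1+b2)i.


Real: 2.2 - 6.7 = -4.5
Imag: -5 + 17.8 = 12.8

-4.5000 + 12.8000i


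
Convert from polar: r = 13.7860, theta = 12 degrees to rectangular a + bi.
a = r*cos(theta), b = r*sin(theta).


a = 13.7860*cos(12°) = 13.7860*0.978148 = 13.4847
b = 13.7860*sin(12°) = 13.7860*0.207912 = 2.8663

13.4847 + 2.8663i


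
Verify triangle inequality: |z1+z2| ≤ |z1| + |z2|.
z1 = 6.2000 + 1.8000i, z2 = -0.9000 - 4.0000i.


|z1| = sqrt(6.2^2 + 1.8^2) = sqrt(41.68) = 6.4560
|z2| = sqrt((-0.9)^2 + (-4)^2) = sqrt(16.81) = 4.1000
z1+z2 = 5.3000 - 2.2000i
|z1+z2| = sqrt(32.93) = 5.7385
|z1|+|z2| = 6.4560 + 4.1000 = 10.5560

|z1+z2| = 5.7385 ≤ |z1|+|z2| = 10.5560 (verified)


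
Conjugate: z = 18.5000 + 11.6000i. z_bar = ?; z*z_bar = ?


z_bar = 18.5000 - 11.6000i
z*z_bar = 18.5^2 + 11.6^2 = 342.25 + 134.56 = 476.81

z_bar = 18.5000 - 11.6000i, z*z_bar = 476.81


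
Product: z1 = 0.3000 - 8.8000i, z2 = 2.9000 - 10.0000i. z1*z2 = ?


Real = 0.3*2.9 - (-8.8)*(-10) = 0.87 - 88 = -87.13
Imag = 0.3*(-10) + 2.9*(-8.8) = -3 - (25.52) = -28.52

-87.1300 - 28.5200i


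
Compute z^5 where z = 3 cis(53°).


r^5 = 3^5 = 243
n*theta = 5*53° = 265° = 265° (mod 360)
a = 243*cos(265°) = -21.1788
b = 243*sin(265°) = -242.0753

243 cis(265°) = -21.1788 - 242.0753i


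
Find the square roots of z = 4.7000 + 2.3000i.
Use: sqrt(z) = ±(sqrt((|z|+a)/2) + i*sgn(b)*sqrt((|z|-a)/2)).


|z| = sqrt(22.09+5.29) = 5.2326
sqrt((|z|+a)/2) = sqrt((5.2326+4.7)/2) = sqrt(4.9663) = 2.2285
sqrt((|z|-a)/2) = sqrt((5.2326-4.7)/2) = sqrt(0.2663) = 0.5160

±(2.2285 + 0.5160i) i.e. 2.2285 + 0.5160i and -2.2285 - 0.5160i


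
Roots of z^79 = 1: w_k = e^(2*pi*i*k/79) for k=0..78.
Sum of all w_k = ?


The sum of all 79th roots of unity is 0.
Geometric series: (1 - w^79)/(1 - w) = (1-1)/(1-w) = 0 since w^79 = 1, w ≠ 1.
Alternatively: coefficient of z^78 in z^79 - 1 is 0.

0


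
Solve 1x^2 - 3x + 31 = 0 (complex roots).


disc = (-3)^2 - 4*1*31 = 9 - 124 = -115
sqrt(|disc|) = sqrt(115) = 10.7238
Real part = 3/(2*1) = 1.5000
Imag part = 10.7238/(2*1) = 5.3619

1.5000 ± 5.3619i


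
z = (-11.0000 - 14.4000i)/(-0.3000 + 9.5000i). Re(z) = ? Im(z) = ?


Multiply by conjugate: (-11.0000 - 14.4000i)(-0.3000 - 9.5000i) / ((-0.3)^2 + 9.5^2)
Numerator real = -11*(-0.3) - (14.4)*9.5 = -133.5
Numerator imag = -14.4*(-0.3) - (-11)*9.5 = 108.82
Denominator = 90.34
Re(z) = -133.5/90.34 = -1.4778
Im(z) = 108.82/90.34 = 1.2046

Re(z) = -1.4778, Im(z) = 1.2046


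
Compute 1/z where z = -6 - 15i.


|z|^2 = 36+225 = 261
1/z = (-6 + 15i)/261

1/z = -0.0230 + 0.0575i


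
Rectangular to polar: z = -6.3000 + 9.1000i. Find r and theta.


r = sqrt(39.69+82.81) = sqrt(122.5) = 11.0680
theta = atan2(9.1, -6.3) = 124.6952 degrees

r = 11.0680, theta = 124.6952 degrees


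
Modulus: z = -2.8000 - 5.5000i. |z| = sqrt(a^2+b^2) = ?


|z| = sqrt((-2.8)^2 + (-5.5)^2) = sqrt(7.84 + 30.25) = sqrt(38.09) = 6.1717

|z| = 6.1717


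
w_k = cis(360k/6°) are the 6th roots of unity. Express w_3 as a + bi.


Angle = 360*3/6 = 180°
a = cos(180°) = -1.0000
b = sin(180°) = 0

-1.0000 + 0i


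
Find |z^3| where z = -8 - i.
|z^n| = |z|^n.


|z| = sqrt(64+1) = sqrt(65) = 8.0623
|z^3| = |z|^3 = (sqrt(65))^3 = 65*sqrt(65)

|z^3| = 65*sqrt(65) ≈ 524.0468


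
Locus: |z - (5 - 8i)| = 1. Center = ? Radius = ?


|z - z0| = r is a circle with center z0 and radius r.
Center = (5, -8), radius = 1

Circle with center (5, -8) and radius 1


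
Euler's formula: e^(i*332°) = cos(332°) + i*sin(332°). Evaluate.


cos(332°) = 0.8829
sin(332°) = -0.4695

e^(i*332°) = 0.8829 - 0.4695i


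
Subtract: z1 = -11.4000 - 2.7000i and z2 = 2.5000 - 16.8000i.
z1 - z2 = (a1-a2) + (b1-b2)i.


Real: -11.4 - 2.5 = -13.9
Imag: -2.7 + 16.8 = 14.1

-13.9000 + 14.1000i


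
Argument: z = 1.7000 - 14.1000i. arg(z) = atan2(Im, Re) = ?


Re = 1.7, Im = -14.1
arg = atan2(-14.1, 1.7) = -83.1252 degrees

arg(z) = -83.1252 degrees


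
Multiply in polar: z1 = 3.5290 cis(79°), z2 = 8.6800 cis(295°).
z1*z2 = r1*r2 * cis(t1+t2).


r = 3.5290 * 8.6800 = 30.6317
theta = 79° + 295° = 374° = 14° (mod 360)

30.6317 cis(14°)


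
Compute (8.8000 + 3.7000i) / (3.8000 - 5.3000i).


Conjugate of z2 = 3.8000 + 5.3000i
Numerator: (8.8000 + 3.7000i)(3.8000 + 5.3000i) = 13.8300 + 60.7000i
Denominator: 3.8^2 + (-5.3)^2 = 42.53
Result = (13.8300 + 60.7000i)/42.53

0.3252 + 1.4272i


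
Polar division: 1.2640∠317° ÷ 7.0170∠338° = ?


r = 1.2640 / 7.0170 = 0.1801
theta = 317° - 338° = -21° = 339° (mod 360)

0.1801 cis(339°)


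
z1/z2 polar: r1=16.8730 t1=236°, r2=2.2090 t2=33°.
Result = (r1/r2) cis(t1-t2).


r = 16.8730 / 2.2090 = 7.6383
theta = 236° - 33° = 203° = 203° (mod 360)

7.6383 cis(203°)


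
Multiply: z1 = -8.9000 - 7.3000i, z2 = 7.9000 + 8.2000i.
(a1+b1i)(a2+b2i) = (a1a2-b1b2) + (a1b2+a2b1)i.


Real = -8.9*7.9 - (-7.3)*8.2 = -70.31 - (-59.86) = -10.45
Imag = -8.9*8.2 + 7.9*(-7.3) = -72.98 - (57.67) = -130.65

-10.4500 - 130.6500i


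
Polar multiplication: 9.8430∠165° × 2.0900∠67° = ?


r = 9.8430 * 2.0900 = 20.5719
theta = 165° + 67° = 232° = 232° (mod 360)

20.5719 cis(232°)


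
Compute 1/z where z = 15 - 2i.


|z|^2 = 225+4 = 229
1/z = (15 + 2i)/229

1/z = 0.0655 + 0.0087i


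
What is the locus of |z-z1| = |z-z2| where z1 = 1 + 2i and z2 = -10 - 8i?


Equal distances means the locus is the perpendicular bisector of z1 and z2.
Midpoint = ((1+(-10))/2, (2+(-8))/2) = (-4.5000, -3.0000)

Perpendicular bisector through (-4.5000, -3.0000)


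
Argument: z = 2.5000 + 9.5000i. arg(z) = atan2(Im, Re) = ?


Re = 2.5, Im = 9.5
arg = atan2(9.5, 2.5) = 75.2564 degrees

arg(z) = 75.2564 degrees


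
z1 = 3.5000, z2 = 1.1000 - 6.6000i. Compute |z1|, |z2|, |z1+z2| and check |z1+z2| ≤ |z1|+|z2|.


|z1| = sqrt(3.5^2 + 0^2) = sqrt(12.25) = 3.5000
|z2| = sqrt(1.1^2 + (-6.6)^2) = sqrt(44.77) = 6.6910
z1+z2 = 4.6000 - 6.6000i
|z1+z2| = sqrt(64.72) = 8.0449
|z1|+|z2| = 3.5000 + 6.6910 = 10.1910

|z1+z2| = 8.0449 ≤ |z1|+|z2| = 10.1910 (verified)


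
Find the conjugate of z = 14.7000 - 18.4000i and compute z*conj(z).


z_bar = 14.7000 + 18.4000i
z*z_bar = 14.7^2 + (-18.4)^2 = 216.09 + 338.56 = 554.65

z_bar = 14.7000 + 18.4000i, z*z_bar = 554.65


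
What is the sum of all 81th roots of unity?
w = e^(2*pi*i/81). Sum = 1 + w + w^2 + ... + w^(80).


The sum of all 81th roots of unity is 0.
Geometric series: (1 - w^81)/(1 - w) = (1-1)/(1-w) = 0 since w^81 = 1, w ≠ 1.
Alternatively: coefficient of z^80 in z^81 - 1 is 0.

0
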